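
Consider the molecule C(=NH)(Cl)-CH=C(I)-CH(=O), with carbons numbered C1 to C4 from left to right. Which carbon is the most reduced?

Each bond to a more electronegative atom (O, N, halogen) counts +1, each bond to a less electronegative atom (H, metal, B, Si) counts −1, and each C–C bond counts 0. Tallying each carbon:
C1: 1C, 2N, 1Cl → 0 + 2 + 1 = +3
C2: 3C, 1H → 0 − 1 = -1
C3: 3C, 1I → 0 + 1 = +1
C4: 1C, 1H, 2O → 0 − 1 + 2 = +1
The most reduced carbon is C2 at -1.

C2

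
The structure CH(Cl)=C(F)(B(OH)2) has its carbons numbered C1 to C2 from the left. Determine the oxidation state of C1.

0

C1 has a double bond to C (2×0 = 0), one bond to H (-1), one bond to Cl (+1).
Oxidation state = 0 − 1 + 1 = 0.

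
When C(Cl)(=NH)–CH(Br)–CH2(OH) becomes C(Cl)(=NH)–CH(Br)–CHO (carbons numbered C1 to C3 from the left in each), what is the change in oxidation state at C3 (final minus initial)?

+2

Before: C3 has 1 bond to C, 2 bonds to H, 1 bond to O → oxidation state -1.
After: C3 has 1 bond to C, 1 bond to H, 2 bonds to O → oxidation state +1.
Δ = +1 − (-1) = +2, so this is an oxidation at C3.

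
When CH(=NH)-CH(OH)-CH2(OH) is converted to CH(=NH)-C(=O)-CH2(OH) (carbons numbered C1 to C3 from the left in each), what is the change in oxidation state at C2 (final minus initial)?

Before: C2 has 2 bonds to C, 1 bond to H, 1 bond to O → oxidation state 0.
After: C2 has 2 bonds to C, 2 bonds to O → oxidation state +2.
Δ = +2 − (0) = +2, so this is an oxidation at C2.

+2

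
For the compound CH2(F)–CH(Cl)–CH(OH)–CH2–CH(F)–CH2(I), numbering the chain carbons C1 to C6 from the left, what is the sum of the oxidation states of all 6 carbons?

-4

Tallying each carbon's bonds:
C1: 1C, 2H, 1F → 0 − 2 + 1 = -1
C2: 2C, 1H, 1Cl → 0 − 1 + 1 = 0
C3: 2C, 1H, 1O → 0 − 1 + 1 = 0
C4: 2C, 2H → 0 − 2 = -2
C5: 2C, 1H, 1F → 0 − 1 + 1 = 0
C6: 1C, 2H, 1I → 0 − 2 + 1 = -1
Sum = -1 + 0 + 0 − 2 + 0 − 1 = -4.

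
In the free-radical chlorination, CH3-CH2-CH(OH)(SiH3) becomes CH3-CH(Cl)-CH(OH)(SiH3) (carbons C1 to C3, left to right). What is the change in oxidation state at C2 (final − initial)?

Before: C2 has 2 bonds to C, 2 bonds to H → oxidation state -2.
After: C2 has 2 bonds to C, 1 bond to H, 1 bond to Cl → oxidation state 0.
Δ = 0 − (-2) = +2, so this is an oxidation at C2.

+2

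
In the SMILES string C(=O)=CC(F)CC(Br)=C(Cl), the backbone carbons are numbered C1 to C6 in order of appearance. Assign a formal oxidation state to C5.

+1

Bonds to more-electronegative neighbours contribute +1 each, bonds to H or metals contribute −1 each, and C–C bonds contribute 0.
C5 has one bond to C (0), a double bond to C (2×0 = 0), one bond to Br (+1).
Oxidation state = 0 + 0 + 1 = +1.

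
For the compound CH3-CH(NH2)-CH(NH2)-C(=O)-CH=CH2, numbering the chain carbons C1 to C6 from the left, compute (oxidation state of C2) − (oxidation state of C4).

C2: 2C, 1H, 1N → 0 − 1 + 1 = 0
C4: 2C, 2O → 0 + 2 = +2
Difference: 0 − (+2) = -2.

-2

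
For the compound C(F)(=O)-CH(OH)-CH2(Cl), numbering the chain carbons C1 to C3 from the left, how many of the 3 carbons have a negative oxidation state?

1

Each bond to a more electronegative atom (O, N, halogen) counts +1, each bond to a less electronegative atom (H, metal, B, Si) counts −1, and each C–C bond counts 0. Tallying each carbon:
C1: 1C, 2O, 1F → 0 + 2 + 1 = +3
C2: 2C, 1H, 1O → 0 − 1 + 1 = 0
C3: 1C, 2H, 1Cl → 0 − 2 + 1 = -1
1 carbon (C3) meets the condition.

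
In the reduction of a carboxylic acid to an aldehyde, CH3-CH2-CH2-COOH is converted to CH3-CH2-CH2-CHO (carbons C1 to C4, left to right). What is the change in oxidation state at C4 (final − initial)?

Before: C4 has 1 bond to C, 3 bonds to O → oxidation state +3.
After: C4 has 1 bond to C, 1 bond to H, 2 bonds to O → oxidation state +1.
Δ = +1 − (+3) = -2, so this is a reduction at C4.

-2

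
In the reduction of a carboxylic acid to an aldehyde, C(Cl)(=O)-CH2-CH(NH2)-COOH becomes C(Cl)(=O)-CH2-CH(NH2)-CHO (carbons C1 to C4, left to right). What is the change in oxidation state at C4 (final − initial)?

-2

Before: C4 has 1 bond to C, 3 bonds to O → oxidation state +3.
After: C4 has 1 bond to C, 1 bond to H, 2 bonds to O → oxidation state +1.
Δ = +1 − (+3) = -2, so this is a reduction at C4.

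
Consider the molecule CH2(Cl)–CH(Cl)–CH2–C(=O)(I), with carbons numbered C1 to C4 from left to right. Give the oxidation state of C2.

0

Each bond to a more electronegative atom (O, N, halogen) counts +1, each bond to a less electronegative atom (H, metal, B, Si) counts −1, and each C–C bond counts 0.
C2 has one bond to C (0), one bond to C (0), one bond to H (-1), one bond to Cl (+1).
Oxidation state = 0 + 0 − 1 + 1 = 0.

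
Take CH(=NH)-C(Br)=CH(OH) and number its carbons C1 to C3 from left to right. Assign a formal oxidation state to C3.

0

Bonds to more-electronegative neighbours contribute +1 each, bonds to H or metals contribute −1 each, and C–C bonds contribute 0.
C3 has a double bond to C (2×0 = 0), one bond to O (+1), one bond to H (-1).
Oxidation state = 0 + 1 − 1 = 0.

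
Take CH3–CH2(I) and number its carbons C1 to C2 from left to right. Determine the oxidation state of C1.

-3

Bonds to more-electronegative neighbours contribute +1 each, bonds to H or metals contribute −1 each, and C–C bonds contribute 0.
C1 has one bond to C (0), one bond to H (-1), one bond to H (-1), one bond to H (-1).
Oxidation state = 0 − 1 − 1 − 1 = -3.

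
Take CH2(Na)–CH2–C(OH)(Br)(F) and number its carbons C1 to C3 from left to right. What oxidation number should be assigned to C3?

+3

Bonds to more-electronegative neighbours contribute +1 each, bonds to H or metals contribute −1 each, and C–C bonds contribute 0.
C3 has one bond to C (0), one bond to O (+1), one bond to Br (+1), one bond to F (+1).
Oxidation state = 0 + 1 + 1 + 1 = +3.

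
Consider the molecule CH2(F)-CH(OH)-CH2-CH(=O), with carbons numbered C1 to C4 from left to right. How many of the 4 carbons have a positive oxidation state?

Count +1 for every bond to an atom more electronegative than carbon and −1 for every bond to one less electronegative; C–C bonds are 0. Tallying each carbon:
C1: 1C, 2H, 1F → 0 − 2 + 1 = -1
C2: 2C, 1H, 1O → 0 − 1 + 1 = 0
C3: 2C, 2H → 0 − 2 = -2
C4: 1C, 1H, 2O → 0 − 1 + 2 = +1
1 carbon (C4) meets the condition.

1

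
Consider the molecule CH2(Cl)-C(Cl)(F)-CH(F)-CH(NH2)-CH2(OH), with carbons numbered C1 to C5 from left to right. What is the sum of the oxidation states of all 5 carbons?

Each bond to a more electronegative atom (O, N, halogen) counts +1, each bond to a less electronegative atom (H, metal, B, Si) counts −1, and each C–C bond counts 0. Tallying each carbon:
C1: 1C, 2H, 1Cl → 0 − 2 + 1 = -1
C2: 2C, 1F, 1Cl → 0 + 1 + 1 = +2
C3: 2C, 1H, 1F → 0 − 1 + 1 = 0
C4: 2C, 1H, 1N → 0 − 1 + 1 = 0
C5: 1C, 2H, 1O → 0 − 2 + 1 = -1
Sum = -1 + 2 + 0 + 0 − 1 = 0.

0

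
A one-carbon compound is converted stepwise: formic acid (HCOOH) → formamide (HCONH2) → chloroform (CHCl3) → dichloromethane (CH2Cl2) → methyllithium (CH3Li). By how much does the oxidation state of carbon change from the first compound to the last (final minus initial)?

-6

Carbon oxidation states along the series — formic acid: +2, formamide: +2, chloroform: +2, dichloromethane: 0, methyllithium: -4.
Net change = -4 − (+2) = -6.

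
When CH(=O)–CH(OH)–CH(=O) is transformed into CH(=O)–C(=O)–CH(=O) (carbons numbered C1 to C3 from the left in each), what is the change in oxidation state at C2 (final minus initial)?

+2

Before: C2 has 2 bonds to C, 1 bond to H, 1 bond to O → oxidation state 0.
After: C2 has 2 bonds to C, 2 bonds to O → oxidation state +2.
Δ = +2 − (0) = +2, so this is an oxidation at C2.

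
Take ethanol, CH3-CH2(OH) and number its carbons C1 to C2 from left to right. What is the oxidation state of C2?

-1

C2 has one bond to H (-1), one bond to H (-1), one bond to O (+1), one bond to C (0).
Oxidation state = -1 − 1 + 1 + 0 = -1.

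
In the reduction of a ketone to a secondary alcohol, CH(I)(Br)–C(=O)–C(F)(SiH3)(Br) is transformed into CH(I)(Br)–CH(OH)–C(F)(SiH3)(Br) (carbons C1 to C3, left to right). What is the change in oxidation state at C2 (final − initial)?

Before: C2 has 2 bonds to C, 2 bonds to O → oxidation state +2.
After: C2 has 2 bonds to C, 1 bond to H, 1 bond to O → oxidation state 0.
Δ = 0 − (+2) = -2, so this is a reduction at C2.

-2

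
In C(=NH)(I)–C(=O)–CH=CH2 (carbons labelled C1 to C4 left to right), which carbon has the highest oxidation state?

C1

Tallying each carbon's bonds:
C1: 1C, 2N, 1I → 0 + 2 + 1 = +3
C2: 2C, 2O → 0 + 2 = +2
C3: 3C, 1H → 0 − 1 = -1
C4: 2C, 2H → 0 − 2 = -2
The most oxidised carbon is C1 at +3.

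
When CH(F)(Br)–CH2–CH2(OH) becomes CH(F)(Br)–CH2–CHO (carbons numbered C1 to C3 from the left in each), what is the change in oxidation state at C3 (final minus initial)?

+2

Before: C3 has 1 bond to C, 2 bonds to H, 1 bond to O → oxidation state -1.
After: C3 has 1 bond to C, 1 bond to H, 2 bonds to O → oxidation state +1.
Δ = +1 − (-1) = +2, so this is an oxidation at C3.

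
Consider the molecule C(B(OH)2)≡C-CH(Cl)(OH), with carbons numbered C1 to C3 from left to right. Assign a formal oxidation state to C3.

Each bond to a more electronegative atom (O, N, halogen) counts +1, each bond to a less electronegative atom (H, metal, B, Si) counts −1, and each C–C bond counts 0.
C3 has one bond to C (0), one bond to Cl (+1), one bond to H (-1), one bond to O (+1).
Oxidation state = 0 + 1 − 1 + 1 = +1.

+1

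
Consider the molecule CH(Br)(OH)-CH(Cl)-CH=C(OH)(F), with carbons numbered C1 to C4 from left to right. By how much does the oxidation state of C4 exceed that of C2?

C4: 2C, 1O, 1F → 0 + 1 + 1 = +2
C2: 2C, 1H, 1Cl → 0 − 1 + 1 = 0
Difference: +2 − (0) = +2.

+2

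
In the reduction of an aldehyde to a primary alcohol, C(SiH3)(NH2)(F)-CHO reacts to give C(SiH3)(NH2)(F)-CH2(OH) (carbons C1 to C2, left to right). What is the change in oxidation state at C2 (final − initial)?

-2

Before: C2 has 1 bond to C, 1 bond to H, 2 bonds to O → oxidation state +1.
After: C2 has 1 bond to C, 2 bonds to H, 1 bond to O → oxidation state -1.
Δ = -1 − (+1) = -2, so this is a reduction at C2.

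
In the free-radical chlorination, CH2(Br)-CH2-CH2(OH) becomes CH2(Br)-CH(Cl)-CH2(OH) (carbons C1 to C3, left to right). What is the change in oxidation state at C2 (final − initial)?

+2

Before: C2 has 2 bonds to C, 2 bonds to H → oxidation state -2.
After: C2 has 2 bonds to C, 1 bond to H, 1 bond to Cl → oxidation state 0.
Δ = 0 − (-2) = +2, so this is an oxidation at C2.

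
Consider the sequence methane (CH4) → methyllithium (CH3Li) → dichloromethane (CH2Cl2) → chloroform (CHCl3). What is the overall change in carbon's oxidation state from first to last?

+6

Carbon oxidation states along the series — methane: -4, methyllithium: -4, dichloromethane: 0, chloroform: +2.
Net change = +2 − (-4) = +6.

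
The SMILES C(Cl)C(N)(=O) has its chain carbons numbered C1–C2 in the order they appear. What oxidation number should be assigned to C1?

-1

C1 has one bond to C (0), one bond to H (-1), one bond to Cl (+1), one bond to H (-1).
Oxidation state = 0 − 1 + 1 − 1 = -1.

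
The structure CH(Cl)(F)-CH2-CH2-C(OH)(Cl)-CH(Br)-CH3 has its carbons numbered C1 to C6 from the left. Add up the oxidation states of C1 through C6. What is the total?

Count +1 for every bond to an atom more electronegative than carbon and −1 for every bond to one less electronegative; C–C bonds are 0. Tallying each carbon:
C1: 1C, 1H, 1F, 1Cl → 0 − 1 + 1 + 1 = +1
C2: 2C, 2H → 0 − 2 = -2
C3: 2C, 2H → 0 − 2 = -2
C4: 2C, 1O, 1Cl → 0 + 1 + 1 = +2
C5: 2C, 1H, 1Br → 0 − 1 + 1 = 0
C6: 1C, 3H → 0 − 3 = -3
Sum = +1 − 2 − 2 + 2 + 0 − 3 = -4.

-4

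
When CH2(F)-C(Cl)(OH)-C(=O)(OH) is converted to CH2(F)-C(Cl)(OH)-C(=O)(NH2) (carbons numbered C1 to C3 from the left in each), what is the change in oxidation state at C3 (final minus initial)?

Before: C3 has 1 bond to C, 3 bonds to O → oxidation state +3.
After: C3 has 1 bond to C, 2 bonds to O, 1 bond to N → oxidation state +3.
Δ = +3 − (+3) = 0, so no net redox change at C3.

0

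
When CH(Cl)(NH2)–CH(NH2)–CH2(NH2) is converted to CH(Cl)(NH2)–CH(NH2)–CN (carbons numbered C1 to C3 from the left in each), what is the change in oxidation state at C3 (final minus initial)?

+4

Before: C3 has 1 bond to C, 2 bonds to H, 1 bond to N → oxidation state -1.
After: C3 has 1 bond to C, 3 bonds to N → oxidation state +3.
Δ = +3 − (-1) = +4, so this is an oxidation at C3.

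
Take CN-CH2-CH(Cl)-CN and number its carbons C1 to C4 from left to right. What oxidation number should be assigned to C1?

+3

Assign +1 per bond to O/N/halogen, −1 per bond to H or an electropositive element, and 0 per bond to carbon.
C1 has one bond to C (0), a triple bond to N (3×+1 = +3).
Oxidation state = 0 + 3 = +3.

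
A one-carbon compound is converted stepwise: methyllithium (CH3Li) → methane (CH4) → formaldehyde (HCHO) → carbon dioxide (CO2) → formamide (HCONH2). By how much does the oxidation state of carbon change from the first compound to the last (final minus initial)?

+6

Carbon oxidation states along the series — methyllithium: -4, methane: -4, formaldehyde: 0, carbon dioxide: +4, formamide: +2.
Net change = +2 − (-4) = +6.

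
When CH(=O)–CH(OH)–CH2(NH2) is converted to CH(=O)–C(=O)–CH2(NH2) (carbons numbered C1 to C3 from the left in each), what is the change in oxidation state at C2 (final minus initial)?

+2

Before: C2 has 2 bonds to C, 1 bond to H, 1 bond to O → oxidation state 0.
After: C2 has 2 bonds to C, 2 bonds to O → oxidation state +2.
Δ = +2 − (0) = +2, so this is an oxidation at C2.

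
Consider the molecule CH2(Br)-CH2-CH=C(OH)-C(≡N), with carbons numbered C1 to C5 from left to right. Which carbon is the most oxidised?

Assign +1 per bond to O/N/halogen, −1 per bond to H or an electropositive element, and 0 per bond to carbon. Tallying each carbon:
C1: 1C, 2H, 1Br → 0 − 2 + 1 = -1
C2: 2C, 2H → 0 − 2 = -2
C3: 3C, 1H → 0 − 1 = -1
C4: 3C, 1O → 0 + 1 = +1
C5: 1C, 3N → 0 + 3 = +3
The most oxidised carbon is C5 at +3.

C5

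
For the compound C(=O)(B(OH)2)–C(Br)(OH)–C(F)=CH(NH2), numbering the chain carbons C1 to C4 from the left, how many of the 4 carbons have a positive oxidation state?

Assign +1 per bond to O/N/halogen, −1 per bond to H or an electropositive element, and 0 per bond to carbon. Tallying each carbon:
C1: 1C, 2O, 1B → 0 + 2 − 1 = +1
C2: 2C, 1O, 1Br → 0 + 1 + 1 = +2
C3: 3C, 1F → 0 + 1 = +1
C4: 2C, 1H, 1N → 0 − 1 + 1 = 0
3 carbons (C1, C2, C3) meet the condition.

3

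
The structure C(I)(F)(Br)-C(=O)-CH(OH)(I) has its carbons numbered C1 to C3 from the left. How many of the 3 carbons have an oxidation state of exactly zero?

Count +1 for every bond to an atom more electronegative than carbon and −1 for every bond to one less electronegative; C–C bonds are 0. Tallying each carbon:
C1: 1C, 1F, 1Br, 1I → 0 + 1 + 1 + 1 = +3
C2: 2C, 2O → 0 + 2 = +2
C3: 1C, 1H, 1O, 1I → 0 − 1 + 1 + 1 = +1
0 carbons meet the condition.

0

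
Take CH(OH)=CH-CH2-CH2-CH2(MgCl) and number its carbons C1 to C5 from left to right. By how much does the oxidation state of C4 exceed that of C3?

C4: 2C, 2H → 0 − 2 = -2
C3: 2C, 2H → 0 − 2 = -2
Difference: -2 − (-2) = 0.

0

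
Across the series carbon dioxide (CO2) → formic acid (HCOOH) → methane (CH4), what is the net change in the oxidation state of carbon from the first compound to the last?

-8

Carbon oxidation states along the series — carbon dioxide: +4, formic acid: +2, methane: -4.
Net change = -4 − (+4) = -8.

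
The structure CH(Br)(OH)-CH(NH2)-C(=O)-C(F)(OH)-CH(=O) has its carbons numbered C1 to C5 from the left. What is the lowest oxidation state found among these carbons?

Assign +1 per bond to O/N/halogen, −1 per bond to H or an electropositive element, and 0 per bond to carbon. Tallying each carbon:
C1: 1C, 1H, 1O, 1Br → 0 − 1 + 1 + 1 = +1
C2: 2C, 1H, 1N → 0 − 1 + 1 = 0
C3: 2C, 2O → 0 + 2 = +2
C4: 2C, 1O, 1F → 0 + 1 + 1 = +2
C5: 1C, 1H, 2O → 0 − 1 + 2 = +1
The lowest value is 0.

0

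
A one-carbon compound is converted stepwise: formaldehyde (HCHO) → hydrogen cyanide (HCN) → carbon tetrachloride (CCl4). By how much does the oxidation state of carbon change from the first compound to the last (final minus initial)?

+4

Carbon oxidation states along the series — formaldehyde: 0, hydrogen cyanide: +2, carbon tetrachloride: +4.
Net change = +4 − (0) = +4.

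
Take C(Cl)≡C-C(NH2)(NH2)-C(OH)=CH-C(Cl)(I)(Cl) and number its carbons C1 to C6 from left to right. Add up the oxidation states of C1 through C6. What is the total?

Tallying each carbon's bonds:
C1: 3C, 1Cl → 0 + 1 = +1
C2: 4C → 0 = 0
C3: 2C, 2N → 0 + 2 = +2
C4: 3C, 1O → 0 + 1 = +1
C5: 3C, 1H → 0 − 1 = -1
C6: 1C, 2Cl, 1I → 0 + 2 + 1 = +3
Sum = +1 + 0 + 2 + 1 − 1 + 3 = +6.

+6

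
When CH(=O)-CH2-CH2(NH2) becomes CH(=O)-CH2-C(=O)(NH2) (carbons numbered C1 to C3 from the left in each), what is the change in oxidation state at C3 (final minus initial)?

Before: C3 has 1 bond to C, 2 bonds to H, 1 bond to N → oxidation state -1.
After: C3 has 1 bond to C, 2 bonds to O, 1 bond to N → oxidation state +3.
Δ = +3 − (-1) = +4, so this is an oxidation at C3.

+4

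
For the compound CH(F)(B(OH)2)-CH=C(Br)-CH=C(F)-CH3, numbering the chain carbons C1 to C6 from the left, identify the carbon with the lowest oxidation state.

C6

Each bond to a more electronegative atom (O, N, halogen) counts +1, each bond to a less electronegative atom (H, metal, B, Si) counts −1, and each C–C bond counts 0. Tallying each carbon:
C1: 1C, 1H, 1F, 1B → 0 − 1 + 1 − 1 = -1
C2: 3C, 1H → 0 − 1 = -1
C3: 3C, 1Br → 0 + 1 = +1
C4: 3C, 1H → 0 − 1 = -1
C5: 3C, 1F → 0 + 1 = +1
C6: 1C, 3H → 0 − 3 = -3
The most reduced carbon is C6 at -3.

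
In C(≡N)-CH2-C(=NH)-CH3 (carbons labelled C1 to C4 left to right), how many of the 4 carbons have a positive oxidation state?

2

Each bond to a more electronegative atom (O, N, halogen) counts +1, each bond to a less electronegative atom (H, metal, B, Si) counts −1, and each C–C bond counts 0. Tallying each carbon:
C1: 1C, 3N → 0 + 3 = +3
C2: 2C, 2H → 0 − 2 = -2
C3: 2C, 2N → 0 + 2 = +2
C4: 1C, 3H → 0 − 3 = -3
2 carbons (C1, C3) meet the condition.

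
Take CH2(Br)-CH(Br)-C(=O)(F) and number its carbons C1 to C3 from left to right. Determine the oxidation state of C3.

+3

C3 has one bond to C (0), a double bond to O (2×+1 = +2), one bond to F (+1).
Oxidation state = 0 + 2 + 1 = +3.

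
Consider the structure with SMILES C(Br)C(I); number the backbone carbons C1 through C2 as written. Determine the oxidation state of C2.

Count +1 for every bond to an atom more electronegative than carbon and −1 for every bond to one less electronegative; C–C bonds are 0.
C2 has one bond to C (0), one bond to H (-1), one bond to H (-1), one bond to I (+1).
Oxidation state = 0 − 1 − 1 + 1 = -1.

-1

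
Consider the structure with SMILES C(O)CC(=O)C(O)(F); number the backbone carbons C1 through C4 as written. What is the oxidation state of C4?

Assign +1 per bond to O/N/halogen, −1 per bond to H or an electropositive element, and 0 per bond to carbon.
C4 has one bond to C (0), one bond to O (+1), one bond to H (-1), one bond to F (+1).
Oxidation state = 0 + 1 − 1 + 1 = +1.

+1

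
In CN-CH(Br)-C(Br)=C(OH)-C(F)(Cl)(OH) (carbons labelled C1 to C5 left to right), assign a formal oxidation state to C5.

C5 has one bond to C (0), one bond to F (+1), one bond to Cl (+1), one bond to O (+1).
Oxidation state = 0 + 1 + 1 + 1 = +3.

+3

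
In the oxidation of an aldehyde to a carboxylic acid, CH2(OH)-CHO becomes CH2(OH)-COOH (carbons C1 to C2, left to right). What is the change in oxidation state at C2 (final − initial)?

Before: C2 has 1 bond to C, 1 bond to H, 2 bonds to O → oxidation state +1.
After: C2 has 1 bond to C, 3 bonds to O → oxidation state +3.
Δ = +3 − (+1) = +2, so this is an oxidation at C2.

+2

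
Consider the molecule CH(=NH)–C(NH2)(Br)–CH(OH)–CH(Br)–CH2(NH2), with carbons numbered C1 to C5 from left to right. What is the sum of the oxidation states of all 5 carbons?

+2

Tallying each carbon's bonds:
C1: 1C, 1H, 2N → 0 − 1 + 2 = +1
C2: 2C, 1N, 1Br → 0 + 1 + 1 = +2
C3: 2C, 1H, 1O → 0 − 1 + 1 = 0
C4: 2C, 1H, 1Br → 0 − 1 + 1 = 0
C5: 1C, 2H, 1N → 0 − 2 + 1 = -1
Sum = +1 + 2 + 0 + 0 − 1 = +2.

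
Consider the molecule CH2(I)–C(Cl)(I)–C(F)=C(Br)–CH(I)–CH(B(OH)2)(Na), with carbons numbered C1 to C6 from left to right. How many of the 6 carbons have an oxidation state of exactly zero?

1

Tallying each carbon's bonds:
C1: 1C, 2H, 1I → 0 − 2 + 1 = -1
C2: 2C, 1Cl, 1I → 0 + 1 + 1 = +2
C3: 3C, 1F → 0 + 1 = +1
C4: 3C, 1Br → 0 + 1 = +1
C5: 2C, 1H, 1I → 0 − 1 + 1 = 0
C6: 1C, 1H, 1Na, 1B → 0 − 1 − 1 − 1 = -3
1 carbon (C5) meets the condition.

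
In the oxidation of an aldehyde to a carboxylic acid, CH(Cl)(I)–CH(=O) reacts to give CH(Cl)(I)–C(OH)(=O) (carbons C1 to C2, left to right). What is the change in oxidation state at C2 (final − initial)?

+2

Before: C2 has 1 bond to C, 1 bond to H, 2 bonds to O → oxidation state +1.
After: C2 has 1 bond to C, 3 bonds to O → oxidation state +3.
Δ = +3 − (+1) = +2, so this is an oxidation at C2.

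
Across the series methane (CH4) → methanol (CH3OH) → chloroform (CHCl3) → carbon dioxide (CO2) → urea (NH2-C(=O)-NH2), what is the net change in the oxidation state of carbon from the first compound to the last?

Carbon oxidation states along the series — methane: -4, methanol: -2, chloroform: +2, carbon dioxide: +4, urea: +4.
Net change = +4 − (-4) = +8.

+8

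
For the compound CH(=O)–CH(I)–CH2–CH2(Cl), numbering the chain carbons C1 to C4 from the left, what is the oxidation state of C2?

0

C2 has one bond to C (0), one bond to C (0), one bond to H (-1), one bond to I (+1).
Oxidation state = 0 + 0 − 1 + 1 = 0.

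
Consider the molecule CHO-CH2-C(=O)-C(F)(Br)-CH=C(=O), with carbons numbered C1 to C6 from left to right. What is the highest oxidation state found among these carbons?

Tallying each carbon's bonds:
C1: 1C, 1H, 2O → 0 − 1 + 2 = +1
C2: 2C, 2H → 0 − 2 = -2
C3: 2C, 2O → 0 + 2 = +2
C4: 2C, 1F, 1Br → 0 + 1 + 1 = +2
C5: 3C, 1H → 0 − 1 = -1
C6: 2C, 2O → 0 + 2 = +2
The highest value is +2.

+2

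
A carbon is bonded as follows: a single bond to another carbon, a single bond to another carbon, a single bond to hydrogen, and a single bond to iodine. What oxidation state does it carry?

0

The carbon has one bond to C (0), one bond to C (0), one bond to I (+1), one bond to H (-1).
Oxidation state = 0 + 0 + 1 − 1 = 0.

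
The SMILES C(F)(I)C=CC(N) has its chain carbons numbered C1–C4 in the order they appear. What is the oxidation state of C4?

-1

C4 has one bond to C (0), one bond to H (-1), one bond to H (-1), one bond to N (+1).
Oxidation state = 0 − 1 − 1 + 1 = -1.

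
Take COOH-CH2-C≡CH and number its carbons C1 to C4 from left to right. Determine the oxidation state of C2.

Count +1 for every bond to an atom more electronegative than carbon and −1 for every bond to one less electronegative; C–C bonds are 0.
C2 has one bond to C (0), one bond to C (0), one bond to H (-1), one bond to H (-1).
Oxidation state = 0 + 0 − 1 − 1 = -2.

-2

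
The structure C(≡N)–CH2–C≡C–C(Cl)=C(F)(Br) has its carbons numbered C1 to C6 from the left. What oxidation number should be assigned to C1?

+3

Bonds to more-electronegative neighbours contribute +1 each, bonds to H or metals contribute −1 each, and C–C bonds contribute 0.
C1 has one bond to C (0), a triple bond to N (3×+1 = +3).
Oxidation state = 0 + 3 = +3.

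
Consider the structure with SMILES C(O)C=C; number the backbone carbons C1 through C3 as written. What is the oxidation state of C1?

Each bond to a more electronegative atom (O, N, halogen) counts +1, each bond to a less electronegative atom (H, metal, B, Si) counts −1, and each C–C bond counts 0.
C1 has one bond to C (0), one bond to O (+1), one bond to H (-1), one bond to H (-1).
Oxidation state = 0 + 1 − 1 − 1 = -1.

-1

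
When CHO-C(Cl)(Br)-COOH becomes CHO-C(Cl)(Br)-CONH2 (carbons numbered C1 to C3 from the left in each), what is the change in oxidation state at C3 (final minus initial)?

0

Before: C3 has 1 bond to C, 3 bonds to O → oxidation state +3.
After: C3 has 1 bond to C, 2 bonds to O, 1 bond to N → oxidation state +3.
Δ = +3 − (+3) = 0, so no net redox change at C3.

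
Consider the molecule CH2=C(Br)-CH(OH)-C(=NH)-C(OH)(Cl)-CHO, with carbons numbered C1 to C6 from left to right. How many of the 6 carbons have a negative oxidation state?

1

Count +1 for every bond to an atom more electronegative than carbon and −1 for every bond to one less electronegative; C–C bonds are 0. Tallying each carbon:
C1: 2C, 2H → 0 − 2 = -2
C2: 3C, 1Br → 0 + 1 = +1
C3: 2C, 1H, 1O → 0 − 1 + 1 = 0
C4: 2C, 2N → 0 + 2 = +2
C5: 2C, 1O, 1Cl → 0 + 1 + 1 = +2
C6: 1C, 1H, 2O → 0 − 1 + 2 = +1
1 carbon (C1) meets the condition.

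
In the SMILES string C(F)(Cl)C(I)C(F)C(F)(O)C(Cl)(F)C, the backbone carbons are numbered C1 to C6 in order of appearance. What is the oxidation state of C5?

+2

C5 has one bond to C (0), one bond to C (0), one bond to Cl (+1), one bond to F (+1).
Oxidation state = 0 + 0 + 1 + 1 = +2.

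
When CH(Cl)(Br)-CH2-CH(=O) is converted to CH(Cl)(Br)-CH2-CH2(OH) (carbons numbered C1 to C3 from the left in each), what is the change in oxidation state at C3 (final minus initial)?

-2

Before: C3 has 1 bond to C, 1 bond to H, 2 bonds to O → oxidation state +1.
After: C3 has 1 bond to C, 2 bonds to H, 1 bond to O → oxidation state -1.
Δ = -1 − (+1) = -2, so this is a reduction at C3.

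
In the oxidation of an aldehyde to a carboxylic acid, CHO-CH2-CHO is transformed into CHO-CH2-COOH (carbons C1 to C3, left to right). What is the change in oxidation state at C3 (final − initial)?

+2

Before: C3 has 1 bond to C, 1 bond to H, 2 bonds to O → oxidation state +1.
After: C3 has 1 bond to C, 3 bonds to O → oxidation state +3.
Δ = +3 − (+1) = +2, so this is an oxidation at C3.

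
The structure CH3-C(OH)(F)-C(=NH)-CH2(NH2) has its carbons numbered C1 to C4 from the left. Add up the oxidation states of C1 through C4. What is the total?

0

Count +1 for every bond to an atom more electronegative than carbon and −1 for every bond to one less electronegative; C–C bonds are 0. Tallying each carbon:
C1: 1C, 3H → 0 − 3 = -3
C2: 2C, 1O, 1F → 0 + 1 + 1 = +2
C3: 2C, 2N → 0 + 2 = +2
C4: 1C, 2H, 1N → 0 − 2 + 1 = -1
Sum = -3 + 2 + 2 − 1 = 0.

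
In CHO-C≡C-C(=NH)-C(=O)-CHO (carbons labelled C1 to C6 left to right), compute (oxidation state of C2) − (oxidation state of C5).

-2

C2: 4C → 0 = 0
C5: 2C, 2O → 0 + 2 = +2
Difference: 0 − (+2) = -2.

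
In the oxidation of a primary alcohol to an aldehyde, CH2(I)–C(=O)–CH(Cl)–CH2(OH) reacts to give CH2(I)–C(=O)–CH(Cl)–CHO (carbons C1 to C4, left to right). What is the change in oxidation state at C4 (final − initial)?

+2

Before: C4 has 1 bond to C, 2 bonds to H, 1 bond to O → oxidation state -1.
After: C4 has 1 bond to C, 1 bond to H, 2 bonds to O → oxidation state +1.
Δ = +1 − (-1) = +2, so this is an oxidation at C4.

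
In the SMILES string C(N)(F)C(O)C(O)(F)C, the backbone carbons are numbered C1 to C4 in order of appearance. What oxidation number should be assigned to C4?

-3

C4 has one bond to C (0), one bond to H (-1), one bond to H (-1), one bond to H (-1).
Oxidation state = 0 − 1 − 1 − 1 = -3.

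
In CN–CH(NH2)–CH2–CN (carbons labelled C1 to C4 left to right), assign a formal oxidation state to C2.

Bonds to more-electronegative neighbours contribute +1 each, bonds to H or metals contribute −1 each, and C–C bonds contribute 0.
C2 has one bond to C (0), one bond to C (0), one bond to N (+1), one bond to H (-1).
Oxidation state = 0 + 0 + 1 − 1 = 0.

0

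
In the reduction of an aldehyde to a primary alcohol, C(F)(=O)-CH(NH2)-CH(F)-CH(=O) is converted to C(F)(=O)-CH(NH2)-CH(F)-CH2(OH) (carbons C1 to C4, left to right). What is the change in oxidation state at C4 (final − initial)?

-2

Before: C4 has 1 bond to C, 1 bond to H, 2 bonds to O → oxidation state +1.
After: C4 has 1 bond to C, 2 bonds to H, 1 bond to O → oxidation state -1.
Δ = -1 − (+1) = -2, so this is a reduction at C4.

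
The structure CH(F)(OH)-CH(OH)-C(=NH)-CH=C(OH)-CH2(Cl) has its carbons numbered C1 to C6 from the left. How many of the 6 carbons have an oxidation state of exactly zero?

1

Tallying each carbon's bonds:
C1: 1C, 1H, 1O, 1F → 0 − 1 + 1 + 1 = +1
C2: 2C, 1H, 1O → 0 − 1 + 1 = 0
C3: 2C, 2N → 0 + 2 = +2
C4: 3C, 1H → 0 − 1 = -1
C5: 3C, 1O → 0 + 1 = +1
C6: 1C, 2H, 1Cl → 0 − 2 + 1 = -1
1 carbon (C2) meets the condition.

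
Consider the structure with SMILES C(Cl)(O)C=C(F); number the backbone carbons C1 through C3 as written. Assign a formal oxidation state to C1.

+1

Each bond to a more electronegative atom (O, N, halogen) counts +1, each bond to a less electronegative atom (H, metal, B, Si) counts −1, and each C–C bond counts 0.
C1 has one bond to C (0), one bond to Cl (+1), one bond to H (-1), one bond to O (+1).
Oxidation state = 0 + 1 − 1 + 1 = +1.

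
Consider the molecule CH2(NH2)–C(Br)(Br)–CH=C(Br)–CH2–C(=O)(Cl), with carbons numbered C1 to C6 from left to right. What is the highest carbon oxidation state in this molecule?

+3

Assign +1 per bond to O/N/halogen, −1 per bond to H or an electropositive element, and 0 per bond to carbon. Tallying each carbon:
C1: 1C, 2H, 1N → 0 − 2 + 1 = -1
C2: 2C, 2Br → 0 + 2 = +2
C3: 3C, 1H → 0 − 1 = -1
C4: 3C, 1Br → 0 + 1 = +1
C5: 2C, 2H → 0 − 2 = -2
C6: 1C, 2O, 1Cl → 0 + 2 + 1 = +3
The highest value is +3.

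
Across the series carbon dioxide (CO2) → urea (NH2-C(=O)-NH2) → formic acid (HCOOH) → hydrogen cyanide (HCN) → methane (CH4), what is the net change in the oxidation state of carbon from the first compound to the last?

Carbon oxidation states along the series — carbon dioxide: +4, urea: +4, formic acid: +2, hydrogen cyanide: +2, methane: -4.
Net change = -4 − (+4) = -8.

-8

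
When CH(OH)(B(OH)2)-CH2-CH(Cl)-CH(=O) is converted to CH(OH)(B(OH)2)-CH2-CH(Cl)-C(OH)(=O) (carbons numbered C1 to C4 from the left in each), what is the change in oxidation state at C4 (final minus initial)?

+2

Before: C4 has 1 bond to C, 1 bond to H, 2 bonds to O → oxidation state +1.
After: C4 has 1 bond to C, 3 bonds to O → oxidation state +3.
Δ = +3 − (+1) = +2, so this is an oxidation at C4.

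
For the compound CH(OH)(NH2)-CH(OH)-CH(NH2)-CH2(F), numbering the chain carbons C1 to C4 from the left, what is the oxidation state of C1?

+1

C1 has one bond to C (0), one bond to O (+1), one bond to H (-1), one bond to N (+1).
Oxidation state = 0 + 1 − 1 + 1 = +1.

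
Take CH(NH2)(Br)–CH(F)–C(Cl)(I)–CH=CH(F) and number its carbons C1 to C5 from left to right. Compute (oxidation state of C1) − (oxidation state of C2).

+1

C1: 1C, 1H, 1N, 1Br → 0 − 1 + 1 + 1 = +1
C2: 2C, 1H, 1F → 0 − 1 + 1 = 0
Difference: +1 − (0) = +1.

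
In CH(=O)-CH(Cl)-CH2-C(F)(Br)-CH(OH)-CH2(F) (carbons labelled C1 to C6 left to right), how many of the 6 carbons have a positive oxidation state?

2

Tallying each carbon's bonds:
C1: 1C, 1H, 2O → 0 − 1 + 2 = +1
C2: 2C, 1H, 1Cl → 0 − 1 + 1 = 0
C3: 2C, 2H → 0 − 2 = -2
C4: 2C, 1F, 1Br → 0 + 1 + 1 = +2
C5: 2C, 1H, 1O → 0 − 1 + 1 = 0
C6: 1C, 2H, 1F → 0 − 2 + 1 = -1
2 carbons (C1, C4) meet the condition.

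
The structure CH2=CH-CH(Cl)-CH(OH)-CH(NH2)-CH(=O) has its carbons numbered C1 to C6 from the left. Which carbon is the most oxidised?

Assign +1 per bond to O/N/halogen, −1 per bond to H or an electropositive element, and 0 per bond to carbon. Tallying each carbon:
C1: 2C, 2H → 0 − 2 = -2
C2: 3C, 1H → 0 − 1 = -1
C3: 2C, 1H, 1Cl → 0 − 1 + 1 = 0
C4: 2C, 1H, 1O → 0 − 1 + 1 = 0
C5: 2C, 1H, 1N → 0 − 1 + 1 = 0
C6: 1C, 1H, 2O → 0 − 1 + 2 = +1
The most oxidised carbon is C6 at +1.

C6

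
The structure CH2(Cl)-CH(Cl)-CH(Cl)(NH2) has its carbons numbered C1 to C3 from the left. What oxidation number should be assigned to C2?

0

Assign +1 per bond to O/N/halogen, −1 per bond to H or an electropositive element, and 0 per bond to carbon.
C2 has one bond to C (0), one bond to C (0), one bond to Cl (+1), one bond to H (-1).
Oxidation state = 0 + 0 + 1 − 1 = 0.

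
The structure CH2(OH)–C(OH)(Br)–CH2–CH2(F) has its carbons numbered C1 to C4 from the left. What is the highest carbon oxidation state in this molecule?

+2

Assign +1 per bond to O/N/halogen, −1 per bond to H or an electropositive element, and 0 per bond to carbon. Tallying each carbon:
C1: 1C, 2H, 1O → 0 − 2 + 1 = -1
C2: 2C, 1O, 1Br → 0 + 1 + 1 = +2
C3: 2C, 2H → 0 − 2 = -2
C4: 1C, 2H, 1F → 0 − 2 + 1 = -1
The highest value is +2.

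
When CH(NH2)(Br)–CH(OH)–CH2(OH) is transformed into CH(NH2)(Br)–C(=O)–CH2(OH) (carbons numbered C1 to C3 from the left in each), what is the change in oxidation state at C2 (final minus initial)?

+2

Before: C2 has 2 bonds to C, 1 bond to H, 1 bond to O → oxidation state 0.
After: C2 has 2 bonds to C, 2 bonds to O → oxidation state +2.
Δ = +2 − (0) = +2, so this is an oxidation at C2.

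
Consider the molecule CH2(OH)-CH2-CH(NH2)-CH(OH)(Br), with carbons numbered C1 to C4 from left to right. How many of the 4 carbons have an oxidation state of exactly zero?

1

Each bond to a more electronegative atom (O, N, halogen) counts +1, each bond to a less electronegative atom (H, metal, B, Si) counts −1, and each C–C bond counts 0. Tallying each carbon:
C1: 1C, 2H, 1O → 0 − 2 + 1 = -1
C2: 2C, 2H → 0 − 2 = -2
C3: 2C, 1H, 1N → 0 − 1 + 1 = 0
C4: 1C, 1H, 1O, 1Br → 0 − 1 + 1 + 1 = +1
1 carbon (C3) meets the condition.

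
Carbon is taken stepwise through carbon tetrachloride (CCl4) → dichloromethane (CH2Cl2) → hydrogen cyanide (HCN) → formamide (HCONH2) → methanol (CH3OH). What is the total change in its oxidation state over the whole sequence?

-6

Carbon oxidation states along the series — carbon tetrachloride: +4, dichloromethane: 0, hydrogen cyanide: +2, formamide: +2, methanol: -2.
Net change = -2 − (+4) = -6.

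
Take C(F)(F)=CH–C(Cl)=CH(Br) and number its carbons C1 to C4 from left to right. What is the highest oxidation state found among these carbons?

Tallying each carbon's bonds:
C1: 2C, 2F → 0 + 2 = +2
C2: 3C, 1H → 0 − 1 = -1
C3: 3C, 1Cl → 0 + 1 = +1
C4: 2C, 1H, 1Br → 0 − 1 + 1 = 0
The highest value is +2.

+2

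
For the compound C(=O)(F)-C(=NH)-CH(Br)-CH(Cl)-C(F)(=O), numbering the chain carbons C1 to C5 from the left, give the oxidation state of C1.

+3

Bonds to more-electronegative neighbours contribute +1 each, bonds to H or metals contribute −1 each, and C–C bonds contribute 0.
C1 has one bond to C (0), a double bond to O (2×+1 = +2), one bond to F (+1).
Oxidation state = 0 + 2 + 1 = +3.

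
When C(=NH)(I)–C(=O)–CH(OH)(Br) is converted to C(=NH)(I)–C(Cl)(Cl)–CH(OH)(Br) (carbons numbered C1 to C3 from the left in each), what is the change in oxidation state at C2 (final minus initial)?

0

Before: C2 has 2 bonds to C, 2 bonds to O → oxidation state +2.
After: C2 has 2 bonds to C, 2 bonds to Cl → oxidation state +2.
Δ = +2 − (+2) = 0, so no net redox change at C2.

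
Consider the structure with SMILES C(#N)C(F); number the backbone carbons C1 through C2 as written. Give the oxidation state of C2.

-1

C2 has one bond to C (0), one bond to H (-1), one bond to H (-1), one bond to F (+1).
Oxidation state = 0 − 1 − 1 + 1 = -1.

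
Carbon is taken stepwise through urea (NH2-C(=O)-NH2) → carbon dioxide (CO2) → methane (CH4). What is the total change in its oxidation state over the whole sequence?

-8

Carbon oxidation states along the series — urea: +4, carbon dioxide: +4, methane: -4.
Net change = -4 − (+4) = -8.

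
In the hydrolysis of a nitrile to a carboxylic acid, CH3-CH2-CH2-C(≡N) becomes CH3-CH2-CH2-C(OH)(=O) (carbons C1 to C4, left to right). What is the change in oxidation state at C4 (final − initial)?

0

Before: C4 has 1 bond to C, 3 bonds to N → oxidation state +3.
After: C4 has 1 bond to C, 3 bonds to O → oxidation state +3.
Δ = +3 − (+3) = 0, so no net redox change at C4.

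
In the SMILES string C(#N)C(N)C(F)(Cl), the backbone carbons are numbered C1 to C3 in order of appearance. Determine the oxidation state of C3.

+1

Each bond to a more electronegative atom (O, N, halogen) counts +1, each bond to a less electronegative atom (H, metal, B, Si) counts −1, and each C–C bond counts 0.
C3 has one bond to C (0), one bond to H (-1), one bond to F (+1), one bond to Cl (+1).
Oxidation state = 0 − 1 + 1 + 1 = +1.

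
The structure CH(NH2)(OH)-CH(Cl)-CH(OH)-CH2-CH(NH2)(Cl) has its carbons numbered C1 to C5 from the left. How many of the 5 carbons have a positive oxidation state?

2

Tallying each carbon's bonds:
C1: 1C, 1H, 1O, 1N → 0 − 1 + 1 + 1 = +1
C2: 2C, 1H, 1Cl → 0 − 1 + 1 = 0
C3: 2C, 1H, 1O → 0 − 1 + 1 = 0
C4: 2C, 2H → 0 − 2 = -2
C5: 1C, 1H, 1N, 1Cl → 0 − 1 + 1 + 1 = +1
2 carbons (C1, C5) meet the condition.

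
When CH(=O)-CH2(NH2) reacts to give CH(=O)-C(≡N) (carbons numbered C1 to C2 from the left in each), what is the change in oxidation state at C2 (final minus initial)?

Before: C2 has 1 bond to C, 2 bonds to H, 1 bond to N → oxidation state -1.
After: C2 has 1 bond to C, 3 bonds to N → oxidation state +3.
Δ = +3 − (-1) = +4, so this is an oxidation at C2.

+4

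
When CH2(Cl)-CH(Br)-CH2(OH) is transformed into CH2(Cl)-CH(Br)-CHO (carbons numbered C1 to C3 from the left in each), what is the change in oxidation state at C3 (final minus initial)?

Before: C3 has 1 bond to C, 2 bonds to H, 1 bond to O → oxidation state -1.
After: C3 has 1 bond to C, 1 bond to H, 2 bonds to O → oxidation state +1.
Δ = +1 − (-1) = +2, so this is an oxidation at C3.

+2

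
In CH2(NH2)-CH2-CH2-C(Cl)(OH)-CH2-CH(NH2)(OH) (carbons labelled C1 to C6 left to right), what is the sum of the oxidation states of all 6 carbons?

Tallying each carbon's bonds:
C1: 1C, 2H, 1N → 0 − 2 + 1 = -1
C2: 2C, 2H → 0 − 2 = -2
C3: 2C, 2H → 0 − 2 = -2
C4: 2C, 1O, 1Cl → 0 + 1 + 1 = +2
C5: 2C, 2H → 0 − 2 = -2
C6: 1C, 1H, 1O, 1N → 0 − 1 + 1 + 1 = +1
Sum = -1 − 2 − 2 + 2 − 2 + 1 = -4.

-4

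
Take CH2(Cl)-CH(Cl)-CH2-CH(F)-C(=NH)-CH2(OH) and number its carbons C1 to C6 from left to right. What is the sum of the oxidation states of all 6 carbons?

-2

Assign +1 per bond to O/N/halogen, −1 per bond to H or an electropositive element, and 0 per bond to carbon. Tallying each carbon:
C1: 1C, 2H, 1Cl → 0 − 2 + 1 = -1
C2: 2C, 1H, 1Cl → 0 − 1 + 1 = 0
C3: 2C, 2H → 0 − 2 = -2
C4: 2C, 1H, 1F → 0 − 1 + 1 = 0
C5: 2C, 2N → 0 + 2 = +2
C6: 1C, 2H, 1O → 0 − 2 + 1 = -1
Sum = -1 + 0 − 2 + 0 + 2 − 1 = -2.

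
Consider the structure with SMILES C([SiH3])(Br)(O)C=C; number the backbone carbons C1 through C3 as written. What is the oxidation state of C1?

C1 has one bond to C (0), one bond to Si (-1), one bond to Br (+1), one bond to O (+1).
Oxidation state = 0 − 1 + 1 + 1 = +1.

+1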